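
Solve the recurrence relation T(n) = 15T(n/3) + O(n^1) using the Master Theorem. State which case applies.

Master Theorem for T(n) = 15T(n/3) + O(n^1):

a = 15, b = 3, c = 1
log_b(a) = log_3(15) = 2.4650

Case 1: c = 1 < log_3(15) = 2.4650
T(n) = O(n^(log_3 15))

For T(n) = 15T(n/3) + O(n^1): log_3(15) = 2.4650. This is Case 1 of the Master Theorem (c < log_b(a), work dominated by leaves), giving O(n^(log_3 15)).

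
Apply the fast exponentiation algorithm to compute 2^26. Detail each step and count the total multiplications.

Computing 2^26 by squaring (build up from 2^1; each line after the first costs one multiplication):

2^1 = 2
2^2 = (2^1)^2 = 2^2 = 4
2^3 = 2 * 2^2 = 2 * 4 = 8
2^6 = (2^3)^2 = 8^2 = 64
2^12 = (2^6)^2 = 64^2 = 4096
2^13 = 2 * 2^12 = 2 * 4096 = 8192
2^26 = (2^13)^2 = 8192^2 = 67108864

Result: 67108864
Multiplications needed: 6 (6 lines after 2^1)

2^26 = 67108864. Using exponentiation by squaring, this requires 6 multiplications. The key idea: if the exponent is even, square the half-power; if odd, multiply by the base once.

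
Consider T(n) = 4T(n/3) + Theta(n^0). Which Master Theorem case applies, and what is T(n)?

Master Theorem for T(n) = 4T(n/3) + O(n^0):

a = 4, b = 3, c = 0
log_b(a) = log_3(4) = 1.2619

Case 1: c = 0 < log_3(4) = 1.2619
T(n) = O(n^(log_3 4))

For T(n) = 4T(n/3) + O(n^0): log_3(4) = 1.2619. This is Case 1 of the Master Theorem (c < log_b(a), work dominated by leaves), giving O(n^(log_3 4)).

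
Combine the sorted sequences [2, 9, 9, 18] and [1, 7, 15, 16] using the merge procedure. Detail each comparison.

Merging process:

Compare 2 vs 1: take 1 from right. Merged: [1]
Compare 2 vs 7: take 2 from left. Merged: [1, 2]
Compare 9 vs 7: take 7 from right. Merged: [1, 2, 7]
Compare 9 vs 15: take 9 from left. Merged: [1, 2, 7, 9]
Compare 9 vs 15: take 9 from left. Merged: [1, 2, 7, 9, 9]
Compare 18 vs 15: take 15 from right. Merged: [1, 2, 7, 9, 9, 15]
Compare 18 vs 16: take 16 from right. Merged: [1, 2, 7, 9, 9, 15, 16]
Append remaining from left: [18]. Merged: [1, 2, 7, 9, 9, 15, 16, 18]

Final merged array: [1, 2, 7, 9, 9, 15, 16, 18]
Total comparisons: 7

The merged array is [1, 2, 7, 9, 9, 15, 16, 18], requiring 7 comparisons. The merge step runs in O(n) time where n is the total number of elements.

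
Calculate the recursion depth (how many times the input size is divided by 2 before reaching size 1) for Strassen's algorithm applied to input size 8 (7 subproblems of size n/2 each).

For divide and conquer with division factor 2:

Problem sizes at each level:
Level 0: 8
Level 1: 4
Level 2: 2
Level 3: 1

The root is level 0 and the size-1 base case is level 3 (the tree spans levels 0 through 3, i.e. 4 levels counting the root), so the depth is the number of divisions: log_2(8) = 3

The recursion tree depth is log_2(8) = 3. At each level, the problem size is divided by 2, so it takes 3 divisions to reduce to a base case of size 1. The algorithm makes 7 recursive calls at each level.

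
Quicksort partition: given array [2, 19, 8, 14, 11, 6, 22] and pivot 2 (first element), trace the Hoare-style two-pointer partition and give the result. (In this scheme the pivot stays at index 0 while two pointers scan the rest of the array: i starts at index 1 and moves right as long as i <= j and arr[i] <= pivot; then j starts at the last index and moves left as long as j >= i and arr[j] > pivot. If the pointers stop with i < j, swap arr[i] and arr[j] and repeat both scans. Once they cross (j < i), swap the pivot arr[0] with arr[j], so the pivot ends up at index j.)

Hoare-style two-pointer partition with pivot = 2:

Initial array: [2, 19, 8, 14, 11, 6, 22]

Pointers start at i = 1, j = 6.
i ends at 1, j ends at 0: the pointers have crossed (j < i), so scanning stops.

j = 0, so swapping arr[0] with arr[j] leaves the pivot at position 0: [2, 19, 8, 14, 11, 6, 22]
Pivot position: 0

After partitioning with pivot 2, the array becomes [2, 19, 8, 14, 11, 6, 22]. The pivot is placed at index 0. All elements to the left of the pivot are <= 2, and all elements to the right are > 2.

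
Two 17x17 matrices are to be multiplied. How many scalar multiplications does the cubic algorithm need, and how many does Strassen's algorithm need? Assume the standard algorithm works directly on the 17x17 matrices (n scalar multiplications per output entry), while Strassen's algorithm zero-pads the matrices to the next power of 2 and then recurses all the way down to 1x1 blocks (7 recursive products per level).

Matrix multiplication for 17x17 matrices:

Strassen's algorithm requires power-of-2 dimensions. Pad 17x17 to 32x32 (next power of 2).

Standard algorithm: 17^3 = 4913 multiplications
Strassen's algorithm: 7^(log2(32)) = 7^5 = 16807 multiplications
Difference: 4913 - 16807 = -11894 (Strassen uses MORE here due to padding overhead — for small or just-over-power-of-2 n, padding can outweigh the per-level savings)

Standard: 4913 multiplications (17^3). Strassen: 16807 multiplications (7^5, after padding to 32x32). Strassen reduces 8 recursive multiplications to 7 at each level.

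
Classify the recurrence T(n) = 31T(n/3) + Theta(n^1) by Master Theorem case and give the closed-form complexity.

Master Theorem for T(n) = 31T(n/3) + O(n^1):

a = 31, b = 3, c = 1
log_b(a) = log_3(31) = 3.1257

Case 1: c = 1 < log_3(31) = 3.1257
T(n) = O(n^(log_3 31))

For T(n) = 31T(n/3) + O(n^1): log_3(31) = 3.1257. This is Case 1 of the Master Theorem (c < log_b(a), work dominated by leaves), giving O(n^(log_3 31)).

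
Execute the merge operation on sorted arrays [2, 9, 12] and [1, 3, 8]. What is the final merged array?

Merging process:

Compare 2 vs 1: take 1 from right. Merged: [1]
Compare 2 vs 3: take 2 from left. Merged: [1, 2]
Compare 9 vs 3: take 3 from right. Merged: [1, 2, 3]
Compare 9 vs 8: take 8 from right. Merged: [1, 2, 3, 8]
Append remaining from left: [9, 12]. Merged: [1, 2, 3, 8, 9, 12]

Final merged array: [1, 2, 3, 8, 9, 12]
Total comparisons: 4

The merged array is [1, 2, 3, 8, 9, 12], requiring 4 comparisons. The merge step runs in O(n) time where n is the total number of elements.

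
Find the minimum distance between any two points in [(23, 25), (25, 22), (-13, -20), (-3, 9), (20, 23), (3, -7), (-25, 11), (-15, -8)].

Computing all pairwise distances among 8 points:

d((23, 25), (25, 22)) = 3.6056 <-- minimum
d((23, 25), (-13, -20)) = 57.6281
d((23, 25), (-3, 9)) = 30.5287
d((23, 25), (20, 23)) = 3.6056 <-- minimum
d((23, 25), (3, -7)) = 37.7359
d((23, 25), (-25, 11)) = 50.0
d((23, 25), (-15, -8)) = 50.3289
d((25, 22), (-13, -20)) = 56.6392
d((25, 22), (-3, 9)) = 30.8707
d((25, 22), (20, 23)) = 5.099
d((25, 22), (3, -7)) = 36.4005
d((25, 22), (-25, 11)) = 51.1957
d((25, 22), (-15, -8)) = 50.0
d((-13, -20), (-3, 9)) = 30.6757
d((-13, -20), (20, 23)) = 54.2033
d((-13, -20), (3, -7)) = 20.6155
d((-13, -20), (-25, 11)) = 33.2415
d((-13, -20), (-15, -8)) = 12.1655
d((-3, 9), (20, 23)) = 26.9258
d((-3, 9), (3, -7)) = 17.088
d((-3, 9), (-25, 11)) = 22.0907
d((-3, 9), (-15, -8)) = 20.8087
d((20, 23), (3, -7)) = 34.4819
d((20, 23), (-25, 11)) = 46.5725
d((20, 23), (-15, -8)) = 46.7547
d((3, -7), (-25, 11)) = 33.2866
d((3, -7), (-15, -8)) = 18.0278
d((-25, 11), (-15, -8)) = 21.4709

Minimum distance: 3.6056 (tie among 2 pairs: (23, 25) and (25, 22); (23, 25) and (20, 23))

The minimum Euclidean distance is 3.6056. There is a tie: 2 pairs achieve this minimum — (23, 25) and (25, 22); (23, 25) and (20, 23). Any of these is a valid closest pair. For 8 points, brute-force pairwise comparison is shown above. For large n, the divide-and-conquer algorithm (sort by x, recurse on halves, check the dividing strip) achieves O(n log n).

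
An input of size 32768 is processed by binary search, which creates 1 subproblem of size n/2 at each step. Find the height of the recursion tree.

For divide and conquer with division factor 2:

Problem sizes at each level:
Level 0: 32768
Level 1: 16384
Level 2: 8192
Level 3: 4096
Level 4: 2048
Level 5: 1024
Level 6: 512
Level 7: 256
Level 8: 128
Level 9: 64
Level 10: 32
Level 11: 16
Level 12: 8
Level 13: 4
Level 14: 2
Level 15: 1

The root is level 0 and the size-1 base case is level 15 (the tree spans levels 0 through 15, i.e. 16 levels counting the root), so the depth is the number of divisions: log_2(32768) = 15

The recursion tree depth is log_2(32768) = 15. At each level, the problem size is divided by 2, so it takes 15 divisions to reduce to a base case of size 1. The algorithm makes 1 recursive call at each level.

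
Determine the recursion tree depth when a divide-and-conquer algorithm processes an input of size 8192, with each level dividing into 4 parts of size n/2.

For divide and conquer with division factor 2:

Problem sizes at each level:
Level 0: 8192
Level 1: 4096
Level 2: 2048
Level 3: 1024
Level 4: 512
Level 5: 256
Level 6: 128
Level 7: 64
Level 8: 32
Level 9: 16
Level 10: 8
Level 11: 4
Level 12: 2
Level 13: 1

The root is level 0 and the size-1 base case is level 13 (the tree spans levels 0 through 13, i.e. 14 levels counting the root), so the depth is the number of divisions: log_2(8192) = 13

The recursion tree depth is log_2(8192) = 13. At each level, the problem size is divided by 2, so it takes 13 divisions to reduce to a base case of size 1. The algorithm makes 4 recursive calls at each level.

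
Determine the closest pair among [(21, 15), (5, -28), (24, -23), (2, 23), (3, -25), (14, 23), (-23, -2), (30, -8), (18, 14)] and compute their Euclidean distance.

Computing all pairwise distances among 9 points:

d((21, 15), (5, -28)) = 45.8803
d((21, 15), (24, -23)) = 38.1182
d((21, 15), (2, 23)) = 20.6155
d((21, 15), (3, -25)) = 43.8634
d((21, 15), (14, 23)) = 10.6301
d((21, 15), (-23, -2)) = 47.1699
d((21, 15), (30, -8)) = 24.6982
d((21, 15), (18, 14)) = 3.1623 <-- minimum
d((5, -28), (24, -23)) = 19.6469
d((5, -28), (2, 23)) = 51.0882
d((5, -28), (3, -25)) = 3.6056
d((5, -28), (14, 23)) = 51.788
d((5, -28), (-23, -2)) = 38.2099
d((5, -28), (30, -8)) = 32.0156
d((5, -28), (18, 14)) = 43.9659
d((24, -23), (2, 23)) = 50.9902
d((24, -23), (3, -25)) = 21.095
d((24, -23), (14, 23)) = 47.0744
d((24, -23), (-23, -2)) = 51.4782
d((24, -23), (30, -8)) = 16.1555
d((24, -23), (18, 14)) = 37.4833
d((2, 23), (3, -25)) = 48.0104
d((2, 23), (14, 23)) = 12.0
d((2, 23), (-23, -2)) = 35.3553
d((2, 23), (30, -8)) = 41.7732
d((2, 23), (18, 14)) = 18.3576
d((3, -25), (14, 23)) = 49.2443
d((3, -25), (-23, -2)) = 34.7131
d((3, -25), (30, -8)) = 31.9061
d((3, -25), (18, 14)) = 41.7852
d((14, 23), (-23, -2)) = 44.6542
d((14, 23), (30, -8)) = 34.8855
d((14, 23), (18, 14)) = 9.8489
d((-23, -2), (30, -8)) = 53.3385
d((-23, -2), (18, 14)) = 44.0114
d((30, -8), (18, 14)) = 25.0599

Closest pair: (21, 15) and (18, 14) with distance 3.1623

The closest pair is (21, 15) and (18, 14) with Euclidean distance 3.1623. For 9 points, brute-force pairwise comparison is shown above. For large n, the divide-and-conquer algorithm (sort by x, recurse on halves, check the dividing strip) achieves O(n log n).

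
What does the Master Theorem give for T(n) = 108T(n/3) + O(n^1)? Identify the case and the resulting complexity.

Master Theorem for T(n) = 108T(n/3) + O(n^1):

a = 108, b = 3, c = 1
log_b(a) = log_3(108) = 4.2619

Case 1: c = 1 < log_3(108) = 4.2619
T(n) = O(n^(log_3 108))

For T(n) = 108T(n/3) + O(n^1): log_3(108) = 4.2619. This is Case 1 of the Master Theorem (c < log_b(a), work dominated by leaves), giving O(n^(log_3 108)).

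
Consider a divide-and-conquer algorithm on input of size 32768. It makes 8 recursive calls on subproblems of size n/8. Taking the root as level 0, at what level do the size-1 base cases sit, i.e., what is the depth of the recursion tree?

For divide and conquer with division factor 8:

Problem sizes at each level:
Level 0: 32768
Level 1: 4096
Level 2: 512
Level 3: 64
Level 4: 8
Level 5: 1

The root is level 0 and the size-1 base case is level 5 (the tree spans levels 0 through 5, i.e. 6 levels counting the root), so the depth is the number of divisions: log_8(32768) = 5

The recursion tree depth is log_8(32768) = 5. At each level, the problem size is divided by 8, so it takes 5 divisions to reduce to a base case of size 1. The algorithm makes 8 recursive calls at each level.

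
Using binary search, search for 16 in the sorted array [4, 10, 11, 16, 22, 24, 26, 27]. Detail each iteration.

Binary search for 16 in [4, 10, 11, 16, 22, 24, 26, 27]:

lo=0, hi=7, mid=3, arr[mid]=16 -> Found target at index 3!

Binary search finds 16 at index 3 after 1 comparisons. The search repeatedly halves the search space by comparing with the middle element.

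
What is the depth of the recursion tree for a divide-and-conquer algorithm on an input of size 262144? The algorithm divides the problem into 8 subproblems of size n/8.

For divide and conquer with division factor 8:

Problem sizes at each level:
Level 0: 262144
Level 1: 32768
Level 2: 4096
Level 3: 512
Level 4: 64
Level 5: 8
Level 6: 1

The root is level 0 and the size-1 base case is level 6 (the tree spans levels 0 through 6, i.e. 7 levels counting the root), so the depth is the number of divisions: log_8(262144) = 6

The recursion tree depth is log_8(262144) = 6. At each level, the problem size is divided by 8, so it takes 6 divisions to reduce to a base case of size 1. The algorithm makes 8 recursive calls at each level.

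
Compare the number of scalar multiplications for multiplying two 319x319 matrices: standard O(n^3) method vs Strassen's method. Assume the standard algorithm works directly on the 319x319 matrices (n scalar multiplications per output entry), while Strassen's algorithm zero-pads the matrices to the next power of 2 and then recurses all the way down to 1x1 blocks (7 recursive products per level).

Matrix multiplication for 319x319 matrices:

Strassen's algorithm requires power-of-2 dimensions. Pad 319x319 to 512x512 (next power of 2).

Standard algorithm: 319^3 = 32461759 multiplications
Strassen's algorithm: 7^(log2(512)) = 7^9 = 40353607 multiplications
Difference: 32461759 - 40353607 = -7891848 (Strassen uses MORE here due to padding overhead — for small or just-over-power-of-2 n, padding can outweigh the per-level savings)

Standard: 32461759 multiplications (319^3). Strassen: 40353607 multiplications (7^9, after padding to 512x512). Strassen reduces 8 recursive multiplications to 7 at each level.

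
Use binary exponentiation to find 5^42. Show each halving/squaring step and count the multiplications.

Computing 5^42 by squaring (build up from 5^1; each line after the first costs one multiplication):

5^1 = 5
5^2 = (5^1)^2 = 5^2 = 25
5^4 = (5^2)^2 = 25^2 = 625
5^5 = 5 * 5^4 = 5 * 625 = 3125
5^10 = (5^5)^2 = 3125^2 = 9765625
5^20 = (5^10)^2 = 9765625^2 = 95367431640625
5^21 = 5 * 5^20 = 5 * 95367431640625 = 476837158203125
5^42 = (5^21)^2 = 476837158203125^2 = 227373675443232059478759765625

Result: 227373675443232059478759765625
Multiplications needed: 7 (7 lines after 5^1)

5^42 = 227373675443232059478759765625. Using exponentiation by squaring, this requires 7 multiplications. The key idea: if the exponent is even, square the half-power; if odd, multiply by the base once.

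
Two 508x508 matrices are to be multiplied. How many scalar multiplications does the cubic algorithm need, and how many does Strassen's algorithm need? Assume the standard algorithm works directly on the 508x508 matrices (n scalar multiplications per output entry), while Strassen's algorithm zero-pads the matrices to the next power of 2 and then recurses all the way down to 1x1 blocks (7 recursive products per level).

Matrix multiplication for 508x508 matrices:

Strassen's algorithm requires power-of-2 dimensions. Pad 508x508 to 512x512 (next power of 2).

Standard algorithm: 508^3 = 131096512 multiplications
Strassen's algorithm: 7^(log2(512)) = 7^9 = 40353607 multiplications
Savings: 131096512 - 40353607 = 90742905 multiplications

Standard: 131096512 multiplications (508^3). Strassen: 40353607 multiplications (7^9, after padding to 512x512). Strassen reduces 8 recursive multiplications to 7 at each level.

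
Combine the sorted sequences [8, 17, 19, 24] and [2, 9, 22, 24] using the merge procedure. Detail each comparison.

Merging process:

Compare 8 vs 2: take 2 from right. Merged: [2]
Compare 8 vs 9: take 8 from left. Merged: [2, 8]
Compare 17 vs 9: take 9 from right. Merged: [2, 8, 9]
Compare 17 vs 22: take 17 from left. Merged: [2, 8, 9, 17]
Compare 19 vs 22: take 19 from left. Merged: [2, 8, 9, 17, 19]
Compare 24 vs 22: take 22 from right. Merged: [2, 8, 9, 17, 19, 22]
Compare 24 vs 24: take 24 from left. Merged: [2, 8, 9, 17, 19, 22, 24]
Append remaining from right: [24]. Merged: [2, 8, 9, 17, 19, 22, 24, 24]

Final merged array: [2, 8, 9, 17, 19, 22, 24, 24]
Total comparisons: 7

The merged array is [2, 8, 9, 17, 19, 22, 24, 24], requiring 7 comparisons. The merge step runs in O(n) time where n is the total number of elements.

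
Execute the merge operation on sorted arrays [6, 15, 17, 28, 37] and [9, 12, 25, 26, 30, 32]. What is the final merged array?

Merging process:

Compare 6 vs 9: take 6 from left. Merged: [6]
Compare 15 vs 9: take 9 from right. Merged: [6, 9]
Compare 15 vs 12: take 12 from right. Merged: [6, 9, 12]
Compare 15 vs 25: take 15 from left. Merged: [6, 9, 12, 15]
Compare 17 vs 25: take 17 from left. Merged: [6, 9, 12, 15, 17]
Compare 28 vs 25: take 25 from right. Merged: [6, 9, 12, 15, 17, 25]
Compare 28 vs 26: take 26 from right. Merged: [6, 9, 12, 15, 17, 25, 26]
Compare 28 vs 30: take 28 from left. Merged: [6, 9, 12, 15, 17, 25, 26, 28]
Compare 37 vs 30: take 30 from right. Merged: [6, 9, 12, 15, 17, 25, 26, 28, 30]
Compare 37 vs 32: take 32 from right. Merged: [6, 9, 12, 15, 17, 25, 26, 28, 30, 32]
Append remaining from left: [37]. Merged: [6, 9, 12, 15, 17, 25, 26, 28, 30, 32, 37]

Final merged array: [6, 9, 12, 15, 17, 25, 26, 28, 30, 32, 37]
Total comparisons: 10

The merged array is [6, 9, 12, 15, 17, 25, 26, 28, 30, 32, 37], requiring 10 comparisons. The merge step runs in O(n) time where n is the total number of elements.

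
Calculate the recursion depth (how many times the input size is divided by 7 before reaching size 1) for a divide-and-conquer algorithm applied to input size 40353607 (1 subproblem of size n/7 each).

For divide and conquer with division factor 7:

Problem sizes at each level:
Level 0: 40353607
Level 1: 5764801
Level 2: 823543
Level 3: 117649
Level 4: 16807
Level 5: 2401
Level 6: 343
Level 7: 49
Level 8: 7
Level 9: 1

The root is level 0 and the size-1 base case is level 9 (the tree spans levels 0 through 9, i.e. 10 levels counting the root), so the depth is the number of divisions: log_7(40353607) = 9

The recursion tree depth is log_7(40353607) = 9. At each level, the problem size is divided by 7, so it takes 9 divisions to reduce to a base case of size 1. The algorithm makes 1 recursive call at each level.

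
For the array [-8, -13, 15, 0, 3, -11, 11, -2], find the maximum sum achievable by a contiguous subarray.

Using Kadane's algorithm on [-8, -13, 15, 0, 3, -11, 11, -2]:

Scanning through the array:
Position 1 (value -13): max_ending_here = -13, max_so_far = -8
Position 2 (value 15): max_ending_here = 15, max_so_far = 15
Position 3 (value 0): max_ending_here = 15, max_so_far = 15
Position 4 (value 3): max_ending_here = 18, max_so_far = 18
Position 5 (value -11): max_ending_here = 7, max_so_far = 18
Position 6 (value 11): max_ending_here = 18, max_so_far = 18
Position 7 (value -2): max_ending_here = 16, max_so_far = 18

Maximum subarray: [15, 0, 3]
Maximum sum: 18

The maximum subarray is [15, 0, 3] with sum 18. This subarray runs from index 2 to index 4.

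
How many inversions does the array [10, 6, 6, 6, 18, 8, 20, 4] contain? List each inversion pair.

Finding inversions in [10, 6, 6, 6, 18, 8, 20, 4]:

(0, 1): arr[0]=10 > arr[1]=6
(0, 2): arr[0]=10 > arr[2]=6
(0, 3): arr[0]=10 > arr[3]=6
(0, 5): arr[0]=10 > arr[5]=8
(0, 7): arr[0]=10 > arr[7]=4
(1, 7): arr[1]=6 > arr[7]=4
(2, 7): arr[2]=6 > arr[7]=4
(3, 7): arr[3]=6 > arr[7]=4
(4, 5): arr[4]=18 > arr[5]=8
(4, 7): arr[4]=18 > arr[7]=4
(5, 7): arr[5]=8 > arr[7]=4
(6, 7): arr[6]=20 > arr[7]=4

Total inversions: 12

The array has 12 inversion(s): (0,1), (0,2), (0,3), (0,5), (0,7), (1,7), (2,7), (3,7), (4,5), (4,7), (5,7), (6,7). Each pair (i,j) satisfies i < j and arr[i] > arr[j].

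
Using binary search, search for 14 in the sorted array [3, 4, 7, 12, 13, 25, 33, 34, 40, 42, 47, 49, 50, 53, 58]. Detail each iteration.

Binary search for 14 in [3, 4, 7, 12, 13, 25, 33, 34, 40, 42, 47, 49, 50, 53, 58]:

lo=0, hi=14, mid=7, arr[mid]=34 -> 34 > 14, search left half
lo=0, hi=6, mid=3, arr[mid]=12 -> 12 < 14, search right half
lo=4, hi=6, mid=5, arr[mid]=25 -> 25 > 14, search left half
lo=4, hi=4, mid=4, arr[mid]=13 -> 13 < 14, search right half
lo=5 > hi=4, target 14 not found

Binary search determines that 14 is not in the array after 4 comparisons. The search space was exhausted without finding the target.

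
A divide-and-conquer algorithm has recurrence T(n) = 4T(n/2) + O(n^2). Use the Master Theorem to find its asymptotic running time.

Master Theorem for T(n) = 4T(n/2) + O(n^2):

a = 4, b = 2, c = 2
log_b(a) = log_2(4) = 2.0000

Case 2: c = 2 = log_2(4) = 2.0000
T(n) = O(n^2 log n) = O(n^2 log n)

For T(n) = 4T(n/2) + O(n^2): log_2(4) = 2.0000. This is Case 2 of the Master Theorem (c = log_b(a), equal work at all levels), giving O(n^2 log n).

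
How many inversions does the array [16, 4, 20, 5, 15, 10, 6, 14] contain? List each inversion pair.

Finding inversions in [16, 4, 20, 5, 15, 10, 6, 14]:

(0, 1): arr[0]=16 > arr[1]=4
(0, 3): arr[0]=16 > arr[3]=5
(0, 4): arr[0]=16 > arr[4]=15
(0, 5): arr[0]=16 > arr[5]=10
(0, 6): arr[0]=16 > arr[6]=6
(0, 7): arr[0]=16 > arr[7]=14
(2, 3): arr[2]=20 > arr[3]=5
(2, 4): arr[2]=20 > arr[4]=15
(2, 5): arr[2]=20 > arr[5]=10
(2, 6): arr[2]=20 > arr[6]=6
(2, 7): arr[2]=20 > arr[7]=14
(4, 5): arr[4]=15 > arr[5]=10
(4, 6): arr[4]=15 > arr[6]=6
(4, 7): arr[4]=15 > arr[7]=14
(5, 6): arr[5]=10 > arr[6]=6

Total inversions: 15

The array has 15 inversion(s): (0,1), (0,3), (0,4), (0,5), (0,6), (0,7), (2,3), (2,4), (2,5), (2,6), (2,7), (4,5), (4,6), (4,7), (5,6). Each pair (i,j) satisfies i < j and arr[i] > arr[j].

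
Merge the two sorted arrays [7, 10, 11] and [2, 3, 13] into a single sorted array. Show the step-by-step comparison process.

Merging process:

Compare 7 vs 2: take 2 from right. Merged: [2]
Compare 7 vs 3: take 3 from right. Merged: [2, 3]
Compare 7 vs 13: take 7 from left. Merged: [2, 3, 7]
Compare 10 vs 13: take 10 from left. Merged: [2, 3, 7, 10]
Compare 11 vs 13: take 11 from left. Merged: [2, 3, 7, 10, 11]
Append remaining from right: [13]. Merged: [2, 3, 7, 10, 11, 13]

Final merged array: [2, 3, 7, 10, 11, 13]
Total comparisons: 5

The merged array is [2, 3, 7, 10, 11, 13], requiring 5 comparisons. The merge step runs in O(n) time where n is the total number of elements.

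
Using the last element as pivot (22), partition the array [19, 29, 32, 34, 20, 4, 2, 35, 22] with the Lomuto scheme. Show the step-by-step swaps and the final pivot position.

Lomuto partition with pivot = 22:

Initial array: [19, 29, 32, 34, 20, 4, 2, 35, 22]

arr[0]=19 <= 22: swap with position 0, array becomes [19, 29, 32, 34, 20, 4, 2, 35, 22]
arr[1]=29 > 22: no swap
arr[2]=32 > 22: no swap
arr[3]=34 > 22: no swap
arr[4]=20 <= 22: swap with position 1, array becomes [19, 20, 32, 34, 29, 4, 2, 35, 22]
arr[5]=4 <= 22: swap with position 2, array becomes [19, 20, 4, 34, 29, 32, 2, 35, 22]
arr[6]=2 <= 22: swap with position 3, array becomes [19, 20, 4, 2, 29, 32, 34, 35, 22]
arr[7]=35 > 22: no swap

Place pivot at position 4: [19, 20, 4, 2, 22, 32, 34, 35, 29]
Pivot position: 4

After partitioning with pivot 22, the array becomes [19, 20, 4, 2, 22, 32, 34, 35, 29]. The pivot is placed at index 4. All elements to the left of the pivot are <= 22, and all elements to the right are > 22.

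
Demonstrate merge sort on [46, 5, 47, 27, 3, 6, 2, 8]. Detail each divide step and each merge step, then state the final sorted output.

Merge sort trace:

Split: [46, 5, 47, 27, 3, 6, 2, 8] -> [46, 5, 47, 27] and [3, 6, 2, 8]
  Split: [46, 5, 47, 27] -> [46, 5] and [47, 27]
    Split: [46, 5] -> [46] and [5]
    Merge: [46] + [5] -> [5, 46]
    Split: [47, 27] -> [47] and [27]
    Merge: [47] + [27] -> [27, 47]
  Merge: [5, 46] + [27, 47] -> [5, 27, 46, 47]
  Split: [3, 6, 2, 8] -> [3, 6] and [2, 8]
    Split: [3, 6] -> [3] and [6]
    Merge: [3] + [6] -> [3, 6]
    Split: [2, 8] -> [2] and [8]
    Merge: [2] + [8] -> [2, 8]
  Merge: [3, 6] + [2, 8] -> [2, 3, 6, 8]
Merge: [5, 27, 46, 47] + [2, 3, 6, 8] -> [2, 3, 5, 6, 8, 27, 46, 47]

Final sorted array: [2, 3, 5, 6, 8, 27, 46, 47]

The merge sort proceeds by recursively splitting the array and merging sorted halves.
After all merges, the sorted array is [2, 3, 5, 6, 8, 27, 46, 47].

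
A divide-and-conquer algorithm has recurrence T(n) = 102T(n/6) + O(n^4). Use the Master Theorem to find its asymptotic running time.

Master Theorem for T(n) = 102T(n/6) + O(n^4):

a = 102, b = 6, c = 4
log_b(a) = log_6(102) = 2.5812

Case 3: c = 4 > log_6(102) = 2.5812
T(n) = O(n^4) = O(n^4)

For T(n) = 102T(n/6) + O(n^4): log_6(102) = 2.5812. This is Case 3 of the Master Theorem (c > log_b(a), work dominated by root), giving O(n^4).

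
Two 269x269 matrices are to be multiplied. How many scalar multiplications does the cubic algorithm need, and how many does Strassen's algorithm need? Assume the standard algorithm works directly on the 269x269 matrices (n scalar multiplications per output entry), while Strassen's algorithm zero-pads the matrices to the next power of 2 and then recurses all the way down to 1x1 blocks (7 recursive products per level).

Matrix multiplication for 269x269 matrices:

Strassen's algorithm requires power-of-2 dimensions. Pad 269x269 to 512x512 (next power of 2).

Standard algorithm: 269^3 = 19465109 multiplications
Strassen's algorithm: 7^(log2(512)) = 7^9 = 40353607 multiplications
Difference: 19465109 - 40353607 = -20888498 (Strassen uses MORE here due to padding overhead — for small or just-over-power-of-2 n, padding can outweigh the per-level savings)

Standard: 19465109 multiplications (269^3). Strassen: 40353607 multiplications (7^9, after padding to 512x512). Strassen reduces 8 recursive multiplications to 7 at each level.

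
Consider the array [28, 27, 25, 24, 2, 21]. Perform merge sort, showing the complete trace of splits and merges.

Merge sort trace:

Split: [28, 27, 25, 24, 2, 21] -> [28, 27, 25] and [24, 2, 21]
  Split: [28, 27, 25] -> [28] and [27, 25]
    Split: [27, 25] -> [27] and [25]
    Merge: [27] + [25] -> [25, 27]
  Merge: [28] + [25, 27] -> [25, 27, 28]
  Split: [24, 2, 21] -> [24] and [2, 21]
    Split: [2, 21] -> [2] and [21]
    Merge: [2] + [21] -> [2, 21]
  Merge: [24] + [2, 21] -> [2, 21, 24]
Merge: [25, 27, 28] + [2, 21, 24] -> [2, 21, 24, 25, 27, 28]

Final sorted array: [2, 21, 24, 25, 27, 28]

The merge sort proceeds by recursively splitting the array and merging sorted halves.
After all merges, the sorted array is [2, 21, 24, 25, 27, 28].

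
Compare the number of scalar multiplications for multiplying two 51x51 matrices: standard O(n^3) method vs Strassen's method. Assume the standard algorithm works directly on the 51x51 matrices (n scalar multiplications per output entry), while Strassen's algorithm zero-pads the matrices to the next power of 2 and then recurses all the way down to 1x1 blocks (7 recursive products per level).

Matrix multiplication for 51x51 matrices:

Strassen's algorithm requires power-of-2 dimensions. Pad 51x51 to 64x64 (next power of 2).

Standard algorithm: 51^3 = 132651 multiplications
Strassen's algorithm: 7^(log2(64)) = 7^6 = 117649 multiplications
Savings: 132651 - 117649 = 15002 multiplications

Standard: 132651 multiplications (51^3). Strassen: 117649 multiplications (7^6, after padding to 64x64). Strassen reduces 8 recursive multiplications to 7 at each level.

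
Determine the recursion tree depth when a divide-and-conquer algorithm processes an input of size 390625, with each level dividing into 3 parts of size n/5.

For divide and conquer with division factor 5:

Problem sizes at each level:
Level 0: 390625
Level 1: 78125
Level 2: 15625
Level 3: 3125
Level 4: 625
Level 5: 125
Level 6: 25
Level 7: 5
Level 8: 1

The root is level 0 and the size-1 base case is level 8 (the tree spans levels 0 through 8, i.e. 9 levels counting the root), so the depth is the number of divisions: log_5(390625) = 8

The recursion tree depth is log_5(390625) = 8. At each level, the problem size is divided by 5, so it takes 8 divisions to reduce to a base case of size 1. The algorithm makes 3 recursive calls at each level.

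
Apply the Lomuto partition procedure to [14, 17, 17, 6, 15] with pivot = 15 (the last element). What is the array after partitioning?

Lomuto partition with pivot = 15:

Initial array: [14, 17, 17, 6, 15]

arr[0]=14 <= 15: swap with position 0, array becomes [14, 17, 17, 6, 15]
arr[1]=17 > 15: no swap
arr[2]=17 > 15: no swap
arr[3]=6 <= 15: swap with position 1, array becomes [14, 6, 17, 17, 15]

Place pivot at position 2: [14, 6, 15, 17, 17]
Pivot position: 2

After partitioning with pivot 15, the array becomes [14, 6, 15, 17, 17]. The pivot is placed at index 2. All elements to the left of the pivot are <= 15, and all elements to the right are > 15.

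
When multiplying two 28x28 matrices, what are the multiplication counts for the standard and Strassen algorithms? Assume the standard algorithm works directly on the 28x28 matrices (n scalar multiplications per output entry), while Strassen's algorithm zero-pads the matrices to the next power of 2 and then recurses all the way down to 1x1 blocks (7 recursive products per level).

Matrix multiplication for 28x28 matrices:

Strassen's algorithm requires power-of-2 dimensions. Pad 28x28 to 32x32 (next power of 2).

Standard algorithm: 28^3 = 21952 multiplications
Strassen's algorithm: 7^(log2(32)) = 7^5 = 16807 multiplications
Savings: 21952 - 16807 = 5145 multiplications

Standard: 21952 multiplications (28^3). Strassen: 16807 multiplications (7^5, after padding to 32x32). Strassen reduces 8 recursive multiplications to 7 at each level.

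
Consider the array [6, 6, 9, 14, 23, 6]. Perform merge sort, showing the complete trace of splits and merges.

Merge sort trace:

Split: [6, 6, 9, 14, 23, 6] -> [6, 6, 9] and [14, 23, 6]
  Split: [6, 6, 9] -> [6] and [6, 9]
    Split: [6, 9] -> [6] and [9]
    Merge: [6] + [9] -> [6, 9]
  Merge: [6] + [6, 9] -> [6, 6, 9]
  Split: [14, 23, 6] -> [14] and [23, 6]
    Split: [23, 6] -> [23] and [6]
    Merge: [23] + [6] -> [6, 23]
  Merge: [14] + [6, 23] -> [6, 14, 23]
Merge: [6, 6, 9] + [6, 14, 23] -> [6, 6, 6, 9, 14, 23]

Final sorted array: [6, 6, 6, 9, 14, 23]

The merge sort proceeds by recursively splitting the array and merging sorted halves.
After all merges, the sorted array is [6, 6, 6, 9, 14, 23].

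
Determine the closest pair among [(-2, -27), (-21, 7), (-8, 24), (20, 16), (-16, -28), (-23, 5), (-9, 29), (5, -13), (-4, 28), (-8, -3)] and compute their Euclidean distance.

Computing all pairwise distances among 10 points:

d((-2, -27), (-21, 7)) = 38.9487
d((-2, -27), (-8, 24)) = 51.3517
d((-2, -27), (20, 16)) = 48.3011
d((-2, -27), (-16, -28)) = 14.0357
d((-2, -27), (-23, 5)) = 38.2753
d((-2, -27), (-9, 29)) = 56.4358
d((-2, -27), (5, -13)) = 15.6525
d((-2, -27), (-4, 28)) = 55.0364
d((-2, -27), (-8, -3)) = 24.7386
d((-21, 7), (-8, 24)) = 21.4009
d((-21, 7), (20, 16)) = 41.9762
d((-21, 7), (-16, -28)) = 35.3553
d((-21, 7), (-23, 5)) = 2.8284 <-- minimum
d((-21, 7), (-9, 29)) = 25.0599
d((-21, 7), (5, -13)) = 32.8024
d((-21, 7), (-4, 28)) = 27.0185
d((-21, 7), (-8, -3)) = 16.4012
d((-8, 24), (20, 16)) = 29.1204
d((-8, 24), (-16, -28)) = 52.6118
d((-8, 24), (-23, 5)) = 24.2074
d((-8, 24), (-9, 29)) = 5.099
d((-8, 24), (5, -13)) = 39.2173
d((-8, 24), (-4, 28)) = 5.6569
d((-8, 24), (-8, -3)) = 27.0
d((20, 16), (-16, -28)) = 56.8507
d((20, 16), (-23, 5)) = 44.3847
d((20, 16), (-9, 29)) = 31.7805
d((20, 16), (5, -13)) = 32.6497
d((20, 16), (-4, 28)) = 26.8328
d((20, 16), (-8, -3)) = 33.8378
d((-16, -28), (-23, 5)) = 33.7343
d((-16, -28), (-9, 29)) = 57.4282
d((-16, -28), (5, -13)) = 25.807
d((-16, -28), (-4, 28)) = 57.2713
d((-16, -28), (-8, -3)) = 26.2488
d((-23, 5), (-9, 29)) = 27.7849
d((-23, 5), (5, -13)) = 33.2866
d((-23, 5), (-4, 28)) = 29.8329
d((-23, 5), (-8, -3)) = 17.0
d((-9, 29), (5, -13)) = 44.2719
d((-9, 29), (-4, 28)) = 5.099
d((-9, 29), (-8, -3)) = 32.0156
d((5, -13), (-4, 28)) = 41.9762
d((5, -13), (-8, -3)) = 16.4012
d((-4, 28), (-8, -3)) = 31.257

Closest pair: (-21, 7) and (-23, 5) with distance 2.8284

The closest pair is (-21, 7) and (-23, 5) with Euclidean distance 2.8284. For 10 points, brute-force pairwise comparison is shown above. For large n, the divide-and-conquer algorithm (sort by x, recurse on halves, check the dividing strip) achieves O(n log n).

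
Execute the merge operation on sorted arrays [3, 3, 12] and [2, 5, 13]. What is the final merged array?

Merging process:

Compare 3 vs 2: take 2 from right. Merged: [2]
Compare 3 vs 5: take 3 from left. Merged: [2, 3]
Compare 3 vs 5: take 3 from left. Merged: [2, 3, 3]
Compare 12 vs 5: take 5 from right. Merged: [2, 3, 3, 5]
Compare 12 vs 13: take 12 from left. Merged: [2, 3, 3, 5, 12]
Append remaining from right: [13]. Merged: [2, 3, 3, 5, 12, 13]

Final merged array: [2, 3, 3, 5, 12, 13]
Total comparisons: 5

The merged array is [2, 3, 3, 5, 12, 13], requiring 5 comparisons. The merge step runs in O(n) time where n is the total number of elements.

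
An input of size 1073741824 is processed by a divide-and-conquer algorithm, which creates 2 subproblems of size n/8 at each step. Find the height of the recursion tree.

For divide and conquer with division factor 8:

Problem sizes at each level:
Level 0: 1073741824
Level 1: 134217728
Level 2: 16777216
Level 3: 2097152
Level 4: 262144
Level 5: 32768
Level 6: 4096
Level 7: 512
Level 8: 64
Level 9: 8
Level 10: 1

The root is level 0 and the size-1 base case is level 10 (the tree spans levels 0 through 10, i.e. 11 levels counting the root), so the depth is the number of divisions: log_8(1073741824) = 10

The recursion tree depth is log_8(1073741824) = 10. At each level, the problem size is divided by 8, so it takes 10 divisions to reduce to a base case of size 1. The algorithm makes 2 recursive calls at each level.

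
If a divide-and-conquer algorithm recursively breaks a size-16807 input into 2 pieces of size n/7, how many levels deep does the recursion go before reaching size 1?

For divide and conquer with division factor 7:

Problem sizes at each level:
Level 0: 16807
Level 1: 2401
Level 2: 343
Level 3: 49
Level 4: 7
Level 5: 1

The root is level 0 and the size-1 base case is level 5 (the tree spans levels 0 through 5, i.e. 6 levels counting the root), so the depth is the number of divisions: log_7(16807) = 5

The recursion tree depth is log_7(16807) = 5. At each level, the problem size is divided by 7, so it takes 5 divisions to reduce to a base case of size 1. The algorithm makes 2 recursive calls at each level.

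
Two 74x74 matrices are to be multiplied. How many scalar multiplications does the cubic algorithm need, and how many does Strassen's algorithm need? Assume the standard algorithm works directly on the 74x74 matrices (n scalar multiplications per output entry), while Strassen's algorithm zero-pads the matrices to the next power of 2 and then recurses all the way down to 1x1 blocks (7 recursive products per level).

Matrix multiplication for 74x74 matrices:

Strassen's algorithm requires power-of-2 dimensions. Pad 74x74 to 128x128 (next power of 2).

Standard algorithm: 74^3 = 405224 multiplications
Strassen's algorithm: 7^(log2(128)) = 7^7 = 823543 multiplications
Difference: 405224 - 823543 = -418319 (Strassen uses MORE here due to padding overhead — for small or just-over-power-of-2 n, padding can outweigh the per-level savings)

Standard: 405224 multiplications (74^3). Strassen: 823543 multiplications (7^7, after padding to 128x128). Strassen reduces 8 recursive multiplications to 7 at each level.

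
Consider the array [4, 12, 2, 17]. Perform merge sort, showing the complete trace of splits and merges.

Merge sort trace:

Split: [4, 12, 2, 17] -> [4, 12] and [2, 17]
  Split: [4, 12] -> [4] and [12]
  Merge: [4] + [12] -> [4, 12]
  Split: [2, 17] -> [2] and [17]
  Merge: [2] + [17] -> [2, 17]
Merge: [4, 12] + [2, 17] -> [2, 4, 12, 17]

Final sorted array: [2, 4, 12, 17]

The merge sort proceeds by recursively splitting the array and merging sorted halves.
After all merges, the sorted array is [2, 4, 12, 17].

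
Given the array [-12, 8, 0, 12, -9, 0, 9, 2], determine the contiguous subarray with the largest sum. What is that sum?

Using Kadane's algorithm on [-12, 8, 0, 12, -9, 0, 9, 2]:

Scanning through the array:
Position 1 (value 8): max_ending_here = 8, max_so_far = 8
Position 2 (value 0): max_ending_here = 8, max_so_far = 8
Position 3 (value 12): max_ending_here = 20, max_so_far = 20
Position 4 (value -9): max_ending_here = 11, max_so_far = 20
Position 5 (value 0): max_ending_here = 11, max_so_far = 20
Position 6 (value 9): max_ending_here = 20, max_so_far = 20
Position 7 (value 2): max_ending_here = 22, max_so_far = 22

Maximum subarray: [8, 0, 12, -9, 0, 9, 2]
Maximum sum: 22

The maximum subarray is [8, 0, 12, -9, 0, 9, 2] with sum 22. This subarray runs from index 1 to index 7.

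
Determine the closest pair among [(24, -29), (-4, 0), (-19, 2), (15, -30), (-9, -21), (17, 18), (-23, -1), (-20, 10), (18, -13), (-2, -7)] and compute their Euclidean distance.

Computing all pairwise distances among 10 points:

d((24, -29), (-4, 0)) = 40.3113
d((24, -29), (-19, 2)) = 53.0094
d((24, -29), (15, -30)) = 9.0554
d((24, -29), (-9, -21)) = 33.9559
d((24, -29), (17, 18)) = 47.5184
d((24, -29), (-23, -1)) = 54.7083
d((24, -29), (-20, 10)) = 58.7963
d((24, -29), (18, -13)) = 17.088
d((24, -29), (-2, -7)) = 34.0588
d((-4, 0), (-19, 2)) = 15.1327
d((-4, 0), (15, -30)) = 35.5106
d((-4, 0), (-9, -21)) = 21.587
d((-4, 0), (17, 18)) = 27.6586
d((-4, 0), (-23, -1)) = 19.0263
d((-4, 0), (-20, 10)) = 18.868
d((-4, 0), (18, -13)) = 25.5539
d((-4, 0), (-2, -7)) = 7.2801
d((-19, 2), (15, -30)) = 46.6905
d((-19, 2), (-9, -21)) = 25.0799
d((-19, 2), (17, 18)) = 39.3954
d((-19, 2), (-23, -1)) = 5.0 <-- minimum
d((-19, 2), (-20, 10)) = 8.0623
d((-19, 2), (18, -13)) = 39.9249
d((-19, 2), (-2, -7)) = 19.2354
d((15, -30), (-9, -21)) = 25.632
d((15, -30), (17, 18)) = 48.0416
d((15, -30), (-23, -1)) = 47.8017
d((15, -30), (-20, 10)) = 53.1507
d((15, -30), (18, -13)) = 17.2627
d((15, -30), (-2, -7)) = 28.6007
d((-9, -21), (17, 18)) = 46.8722
d((-9, -21), (-23, -1)) = 24.4131
d((-9, -21), (-20, 10)) = 32.8938
d((-9, -21), (18, -13)) = 28.1603
d((-9, -21), (-2, -7)) = 15.6525
d((17, 18), (-23, -1)) = 44.2832
d((17, 18), (-20, 10)) = 37.855
d((17, 18), (18, -13)) = 31.0161
d((17, 18), (-2, -7)) = 31.4006
d((-23, -1), (-20, 10)) = 11.4018
d((-23, -1), (18, -13)) = 42.72
d((-23, -1), (-2, -7)) = 21.8403
d((-20, 10), (18, -13)) = 44.4185
d((-20, 10), (-2, -7)) = 24.7588
d((18, -13), (-2, -7)) = 20.8806

Closest pair: (-19, 2) and (-23, -1) with distance 5.0

The closest pair is (-19, 2) and (-23, -1) with Euclidean distance 5.0. For 10 points, brute-force pairwise comparison is shown above. For large n, the divide-and-conquer algorithm (sort by x, recurse on halves, check the dividing strip) achieves O(n log n).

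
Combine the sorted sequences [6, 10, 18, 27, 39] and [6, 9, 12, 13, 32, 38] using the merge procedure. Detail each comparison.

Merging process:

Compare 6 vs 6: take 6 from left. Merged: [6]
Compare 10 vs 6: take 6 from right. Merged: [6, 6]
Compare 10 vs 9: take 9 from right. Merged: [6, 6, 9]
Compare 10 vs 12: take 10 from left. Merged: [6, 6, 9, 10]
Compare 18 vs 12: take 12 from right. Merged: [6, 6, 9, 10, 12]
Compare 18 vs 13: take 13 from right. Merged: [6, 6, 9, 10, 12, 13]
Compare 18 vs 32: take 18 from left. Merged: [6, 6, 9, 10, 12, 13, 18]
Compare 27 vs 32: take 27 from left. Merged: [6, 6, 9, 10, 12, 13, 18, 27]
Compare 39 vs 32: take 32 from right. Merged: [6, 6, 9, 10, 12, 13, 18, 27, 32]
Compare 39 vs 38: take 38 from right. Merged: [6, 6, 9, 10, 12, 13, 18, 27, 32, 38]
Append remaining from left: [39]. Merged: [6, 6, 9, 10, 12, 13, 18, 27, 32, 38, 39]

Final merged array: [6, 6, 9, 10, 12, 13, 18, 27, 32, 38, 39]
Total comparisons: 10

The merged array is [6, 6, 9, 10, 12, 13, 18, 27, 32, 38, 39], requiring 10 comparisons. The merge step runs in O(n) time where n is the total number of elements.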